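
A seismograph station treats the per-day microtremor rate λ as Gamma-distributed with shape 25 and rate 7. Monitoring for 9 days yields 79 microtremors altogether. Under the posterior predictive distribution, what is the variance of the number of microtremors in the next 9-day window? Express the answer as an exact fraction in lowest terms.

Total count 79 over total exposure 9 days.
Gamma(α, β) with Poisson data over total exposure Σt gives posterior Gamma(α+Σx, β+Σt) = Gamma(104, 16).
The posterior predictive for a window of length T is Negative Binomial with variance T·α'·(β'+T)/β'² = 9·104·25/256 = 2925/32.

2925/32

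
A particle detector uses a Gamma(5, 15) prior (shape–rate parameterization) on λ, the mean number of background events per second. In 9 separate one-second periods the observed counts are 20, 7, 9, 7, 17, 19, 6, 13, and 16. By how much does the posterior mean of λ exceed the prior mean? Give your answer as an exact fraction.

Total count: 20 + 7 + 9 + 7 + 17 + 19 + 6 + 13 + 16 = 114.
Total exposure: 9 seconds.
Posterior: α' = 5 + 114 = 119, β' = 15 + 9 = 24.
Posterior mean = 119/24 = 119/24; prior mean = 5/15 = 1/3. Difference = 119/24 − 1/3 = 37/8.

37/8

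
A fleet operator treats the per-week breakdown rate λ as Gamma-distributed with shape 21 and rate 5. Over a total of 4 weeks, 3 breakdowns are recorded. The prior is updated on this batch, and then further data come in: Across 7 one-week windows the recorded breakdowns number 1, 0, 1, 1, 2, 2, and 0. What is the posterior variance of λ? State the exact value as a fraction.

31/256

Total count 3 over total exposure 4 weeks.
After the first batch: Gamma(21 + 3, 5 + 4) = Gamma(24, 9).
Total count: 1 + 0 + 1 + 1 + 2 + 2 + 0 = 7.
Total exposure: 7 weeks.
After the second batch: Gamma(24 + 7, 9 + 7) = Gamma(31, 16).
Posterior variance = α'/β'² = 31/256.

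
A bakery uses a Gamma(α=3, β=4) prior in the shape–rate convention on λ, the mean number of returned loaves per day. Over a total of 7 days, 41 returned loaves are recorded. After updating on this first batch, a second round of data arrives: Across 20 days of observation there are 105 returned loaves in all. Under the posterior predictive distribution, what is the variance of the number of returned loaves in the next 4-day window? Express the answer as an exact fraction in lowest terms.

20860/961

Total count 41 over total exposure 7 days.
After the first batch: Gamma(3 + 41, 4 + 7) = Gamma(44, 11).
Total count 105 over total exposure 20 days.
After the second batch: Gamma(44 + 105, 11 + 20) = Gamma(149, 31).
The posterior predictive for a window of length T is Negative Binomial with variance T·α'·(β'+T)/β'² = 4·149·35/961 = 20860/961.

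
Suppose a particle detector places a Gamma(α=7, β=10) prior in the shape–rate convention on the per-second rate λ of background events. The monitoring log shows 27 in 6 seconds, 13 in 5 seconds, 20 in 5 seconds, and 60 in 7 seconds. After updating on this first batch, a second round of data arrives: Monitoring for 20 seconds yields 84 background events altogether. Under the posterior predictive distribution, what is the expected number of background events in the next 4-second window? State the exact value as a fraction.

Total count: 27 + 13 + 20 + 60 = 120.
Total exposure: 6 + 5 + 5 + 7 = 23 seconds.
After the first batch: Gamma(7 + 120, 10 + 23) = Gamma(127, 33).
Total count 84 over total exposure 20 seconds.
After the second batch: Gamma(127 + 84, 33 + 20) = Gamma(211, 53).
Predictive mean over a 4-second window = T·E[λ|data] = 4·211/53 = 844/53.

844/53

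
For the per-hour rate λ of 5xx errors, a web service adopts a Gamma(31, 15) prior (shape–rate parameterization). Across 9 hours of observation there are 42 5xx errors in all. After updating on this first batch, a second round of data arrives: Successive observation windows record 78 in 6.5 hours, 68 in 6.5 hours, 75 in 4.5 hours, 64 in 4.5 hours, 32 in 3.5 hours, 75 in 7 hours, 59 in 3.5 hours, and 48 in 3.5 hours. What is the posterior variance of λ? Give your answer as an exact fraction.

Total count 42 over total exposure 9 hours.
After the first batch: Gamma(31 + 42, 15 + 9) = Gamma(73, 24).
Total count: 78 + 68 + 75 + 64 + 32 + 75 + 59 + 48 = 499.
Total exposure: 6.5 + 6.5 + 4.5 + 4.5 + 3.5 + 7 + 3.5 + 3.5 = 39.5 hours.
After the second batch: Gamma(73 + 499, 24 + 39.5) = Gamma(572, 127/2).
Posterior variance = α'/β'² = 572/(16129/4) = 2288/16129.

2288/16129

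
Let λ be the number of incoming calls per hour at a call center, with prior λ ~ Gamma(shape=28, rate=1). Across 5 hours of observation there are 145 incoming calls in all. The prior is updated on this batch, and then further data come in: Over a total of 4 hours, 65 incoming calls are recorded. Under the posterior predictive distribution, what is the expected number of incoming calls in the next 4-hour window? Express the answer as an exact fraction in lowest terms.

Total count 145 over total exposure 5 hours.
After the first batch: Gamma(28 + 145, 1 + 5) = Gamma(173, 6).
Total count 65 over total exposure 4 hours.
After the second batch: Gamma(173 + 65, 6 + 4) = Gamma(238, 10).
Predictive mean over a 4-hour window = T·E[λ|data] = 4·238/10 = 476/5.

476/5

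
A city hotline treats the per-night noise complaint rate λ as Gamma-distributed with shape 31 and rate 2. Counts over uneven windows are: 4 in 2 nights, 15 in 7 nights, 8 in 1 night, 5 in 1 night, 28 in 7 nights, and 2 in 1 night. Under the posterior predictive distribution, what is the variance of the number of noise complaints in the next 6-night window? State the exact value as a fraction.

1674/49

Total count: 4 + 15 + 8 + 5 + 28 + 2 = 62.
Total exposure: 2 + 7 + 1 + 1 + 7 + 1 = 19 nights.
The Gamma prior is conjugate for the Poisson rate, so λ | data ~ Gamma(31+62, 2+19) = Gamma(93, 21).
The posterior predictive for a window of length T is Negative Binomial with variance T·α'·(β'+T)/β'² = 6·93·27/441 = 1674/49.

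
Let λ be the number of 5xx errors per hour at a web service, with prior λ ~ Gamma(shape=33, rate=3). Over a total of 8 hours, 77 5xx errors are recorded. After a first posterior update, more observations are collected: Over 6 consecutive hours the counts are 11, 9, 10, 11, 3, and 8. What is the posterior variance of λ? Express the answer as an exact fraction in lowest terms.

162/289

Total count 77 over total exposure 8 hours.
After the first batch: Gamma(33 + 77, 3 + 8) = Gamma(110, 11).
Total count: 11 + 9 + 10 + 11 + 3 + 8 = 52.
Total exposure: 6 hours.
After the second batch: Gamma(110 + 52, 11 + 6) = Gamma(162, 17).
Posterior variance = α'/β'² = 162/289.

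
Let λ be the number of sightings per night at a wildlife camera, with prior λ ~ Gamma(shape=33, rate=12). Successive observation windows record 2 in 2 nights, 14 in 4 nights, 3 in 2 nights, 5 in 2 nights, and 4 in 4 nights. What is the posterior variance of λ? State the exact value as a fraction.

Total count: 2 + 14 + 3 + 5 + 4 = 28.
Total exposure: 2 + 4 + 2 + 2 + 4 = 14 nights.
Conjugate update: add total count to the shape and total exposure to the rate, giving Gamma(61, 26).
Posterior variance = α'/β'² = 61/676.

61/676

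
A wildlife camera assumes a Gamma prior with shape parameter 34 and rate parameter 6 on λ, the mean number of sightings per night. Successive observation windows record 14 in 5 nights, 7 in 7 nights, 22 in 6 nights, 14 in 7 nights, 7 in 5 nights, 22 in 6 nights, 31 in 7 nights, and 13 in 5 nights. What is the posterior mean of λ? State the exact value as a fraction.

82/27

Total count: 14 + 7 + 22 + 14 + 7 + 22 + 31 + 13 = 130.
Total exposure: 5 + 7 + 6 + 7 + 5 + 6 + 7 + 5 = 48 nights.
Conjugate update: add total count to the shape and total exposure to the rate, giving Gamma(164, 54).
Posterior mean = α'/β' = 164/54 = 82/27.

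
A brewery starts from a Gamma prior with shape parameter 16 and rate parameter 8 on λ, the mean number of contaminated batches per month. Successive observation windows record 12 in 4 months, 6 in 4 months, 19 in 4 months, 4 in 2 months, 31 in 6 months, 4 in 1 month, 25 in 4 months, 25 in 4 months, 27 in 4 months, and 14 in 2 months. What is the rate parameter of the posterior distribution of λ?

43

Total count: 12 + 6 + 19 + 4 + 31 + 4 + 25 + 25 + 27 + 14 = 167.
Total exposure: 4 + 4 + 4 + 2 + 6 + 1 + 4 + 4 + 4 + 2 = 35 months.
By Gamma–Poisson conjugacy, the posterior is Gamma(α + Σx, β + Σt) = Gamma(16 + 167, 8 + 35) = Gamma(183, 43).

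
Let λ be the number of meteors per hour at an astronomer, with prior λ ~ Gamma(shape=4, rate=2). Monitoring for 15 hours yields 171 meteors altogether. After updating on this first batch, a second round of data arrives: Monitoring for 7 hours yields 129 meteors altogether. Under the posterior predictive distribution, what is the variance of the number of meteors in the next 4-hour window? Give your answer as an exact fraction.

532/9

Total count 171 over total exposure 15 hours.
After the first batch: Gamma(4 + 171, 2 + 15) = Gamma(175, 17).
Total count 129 over total exposure 7 hours.
After the second batch: Gamma(175 + 129, 17 + 7) = Gamma(304, 24).
The posterior predictive for a window of length T is Negative Binomial with variance T·α'·(β'+T)/β'² = 4·304·28/576 = 532/9.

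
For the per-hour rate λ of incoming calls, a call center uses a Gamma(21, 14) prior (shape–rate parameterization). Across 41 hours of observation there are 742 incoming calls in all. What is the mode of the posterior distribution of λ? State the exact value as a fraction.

Total count 742 over total exposure 41 hours.
Posterior: α' = 21 + 742 = 763, β' = 14 + 41 = 55.
Posterior mode = (α'−1)/β' = 762/55.

762/55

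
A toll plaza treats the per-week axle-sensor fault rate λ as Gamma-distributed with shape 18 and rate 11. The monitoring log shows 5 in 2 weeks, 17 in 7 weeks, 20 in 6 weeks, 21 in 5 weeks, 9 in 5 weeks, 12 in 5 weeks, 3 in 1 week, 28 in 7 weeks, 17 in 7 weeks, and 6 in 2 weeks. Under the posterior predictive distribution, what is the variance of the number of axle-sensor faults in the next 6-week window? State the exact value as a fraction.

14976/841

Total count: 5 + 17 + 20 + 21 + 9 + 12 + 3 + 28 + 17 + 6 = 138.
Total exposure: 2 + 7 + 6 + 5 + 5 + 5 + 1 + 7 + 7 + 2 = 47 weeks.
The Gamma prior is conjugate for the Poisson rate, so λ | data ~ Gamma(18+138, 11+47) = Gamma(156, 58).
The posterior predictive for a window of length T is Negative Binomial with variance T·α'·(β'+T)/β'² = 6·156·64/3364 = 14976/841.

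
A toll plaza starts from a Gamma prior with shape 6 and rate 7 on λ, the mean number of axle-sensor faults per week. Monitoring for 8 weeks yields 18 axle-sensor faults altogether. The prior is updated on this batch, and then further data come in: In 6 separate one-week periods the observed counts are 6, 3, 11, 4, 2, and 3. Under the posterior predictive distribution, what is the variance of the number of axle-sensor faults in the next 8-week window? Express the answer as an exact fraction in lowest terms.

Total count 18 over total exposure 8 weeks.
After the first batch: Gamma(6 + 18, 7 + 8) = Gamma(24, 15).
Total count: 6 + 3 + 11 + 4 + 2 + 3 = 29.
Total exposure: 6 weeks.
After the second batch: Gamma(24 + 29, 15 + 6) = Gamma(53, 21).
The posterior predictive for a window of length T is Negative Binomial with variance T·α'·(β'+T)/β'² = 8·53·29/441 = 12296/441.

12296/441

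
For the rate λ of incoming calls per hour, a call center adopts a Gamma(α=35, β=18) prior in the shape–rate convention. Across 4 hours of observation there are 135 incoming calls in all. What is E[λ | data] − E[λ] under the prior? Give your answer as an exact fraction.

Total count 135 over total exposure 4 hours.
Conjugate update: add total count to the shape and total exposure to the rate, giving Gamma(170, 22).
Posterior mean = 170/22 = 85/11; prior mean = 35/18 = 35/18. Difference = 85/11 − 35/18 = 1145/198.

1145/198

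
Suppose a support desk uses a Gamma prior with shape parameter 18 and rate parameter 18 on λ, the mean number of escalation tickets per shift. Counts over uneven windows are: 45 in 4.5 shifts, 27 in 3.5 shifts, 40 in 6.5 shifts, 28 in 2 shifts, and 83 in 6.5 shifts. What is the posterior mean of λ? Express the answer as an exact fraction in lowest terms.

241/41

Total count: 45 + 27 + 40 + 28 + 83 = 223.
Total exposure: 4.5 + 3.5 + 6.5 + 2 + 6.5 = 23 shifts.
The Gamma prior is conjugate for the Poisson rate, so λ | data ~ Gamma(18+223, 18+23) = Gamma(241, 41).
Posterior mean = α'/β' = 241/41.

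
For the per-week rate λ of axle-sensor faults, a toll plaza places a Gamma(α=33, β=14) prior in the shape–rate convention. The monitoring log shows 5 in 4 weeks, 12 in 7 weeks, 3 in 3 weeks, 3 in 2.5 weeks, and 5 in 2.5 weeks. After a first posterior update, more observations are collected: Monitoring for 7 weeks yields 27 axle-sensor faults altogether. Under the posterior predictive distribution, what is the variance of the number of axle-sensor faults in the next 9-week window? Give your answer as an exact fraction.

4851/200

Total count: 5 + 12 + 3 + 3 + 5 = 28.
Total exposure: 4 + 7 + 3 + 2.5 + 2.5 = 19 weeks.
After the first batch: Gamma(33 + 28, 14 + 19) = Gamma(61, 33).
Total count 27 over total exposure 7 weeks.
After the second batch: Gamma(61 + 27, 33 + 7) = Gamma(88, 40).
The posterior predictive for a window of length T is Negative Binomial with variance T·α'·(β'+T)/β'² = 9·88·49/1600 = 4851/200.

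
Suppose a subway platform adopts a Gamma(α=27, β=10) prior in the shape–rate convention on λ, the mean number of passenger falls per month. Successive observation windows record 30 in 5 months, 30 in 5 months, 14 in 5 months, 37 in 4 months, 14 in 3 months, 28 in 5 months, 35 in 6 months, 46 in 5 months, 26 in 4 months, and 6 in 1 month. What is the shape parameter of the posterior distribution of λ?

Total count: 30 + 30 + 14 + 37 + 14 + 28 + 35 + 46 + 26 + 6 = 266.
Total exposure: 5 + 5 + 5 + 4 + 3 + 5 + 6 + 5 + 4 + 1 = 43 months.
By Gamma–Poisson conjugacy, the posterior is Gamma(α + Σx, β + Σt) = Gamma(27 + 266, 10 + 43) = Gamma(293, 53).

293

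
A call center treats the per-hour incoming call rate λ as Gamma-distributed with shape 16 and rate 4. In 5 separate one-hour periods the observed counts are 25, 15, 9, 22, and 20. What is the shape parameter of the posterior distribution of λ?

Total count: 25 + 15 + 9 + 22 + 20 = 91.
Total exposure: 5 hours.
Posterior: α' = 16 + 91 = 107, β' = 4 + 5 = 9.

107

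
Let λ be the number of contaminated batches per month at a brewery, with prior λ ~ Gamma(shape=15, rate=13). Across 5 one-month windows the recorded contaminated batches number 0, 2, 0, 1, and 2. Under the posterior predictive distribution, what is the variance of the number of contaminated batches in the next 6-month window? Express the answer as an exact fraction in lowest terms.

Total count: 0 + 2 + 0 + 1 + 2 = 5.
Total exposure: 5 months.
Posterior: α' = 15 + 5 = 20, β' = 13 + 5 = 18.
The posterior predictive for a window of length T is Negative Binomial with variance T·α'·(β'+T)/β'² = 6·20·24/324 = 80/9.

80/9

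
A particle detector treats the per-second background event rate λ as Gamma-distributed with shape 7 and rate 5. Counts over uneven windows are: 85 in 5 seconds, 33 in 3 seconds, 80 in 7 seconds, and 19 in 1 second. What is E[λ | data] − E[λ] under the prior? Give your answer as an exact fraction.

139/15

Total count: 85 + 33 + 80 + 19 = 217.
Total exposure: 5 + 3 + 7 + 1 = 16 seconds.
By Gamma–Poisson conjugacy, the posterior is Gamma(α + Σx, β + Σt) = Gamma(7 + 217, 5 + 16) = Gamma(224, 21).
Posterior mean = 224/21 = 32/3; prior mean = 7/5 = 7/5. Difference = 32/3 − 7/5 = 139/15.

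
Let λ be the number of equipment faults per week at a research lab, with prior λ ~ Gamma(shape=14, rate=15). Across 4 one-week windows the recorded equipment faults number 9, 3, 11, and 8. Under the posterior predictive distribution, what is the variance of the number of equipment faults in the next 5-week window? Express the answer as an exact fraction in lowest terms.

Total count: 9 + 3 + 11 + 8 = 31.
Total exposure: 4 weeks.
Conjugate update: add total count to the shape and total exposure to the rate, giving Gamma(45, 19).
The posterior predictive for a window of length T is Negative Binomial with variance T·α'·(β'+T)/β'² = 5·45·24/361 = 5400/361.

5400/361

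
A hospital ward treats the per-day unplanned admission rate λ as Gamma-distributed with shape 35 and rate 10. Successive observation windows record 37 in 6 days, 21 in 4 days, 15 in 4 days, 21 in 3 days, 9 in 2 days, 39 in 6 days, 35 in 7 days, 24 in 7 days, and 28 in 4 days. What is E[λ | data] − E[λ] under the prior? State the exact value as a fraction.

157/106

Total count: 37 + 21 + 15 + 21 + 9 + 39 + 35 + 24 + 28 = 229.
Total exposure: 6 + 4 + 4 + 3 + 2 + 6 + 7 + 7 + 4 = 43 days.
Gamma(α, β) with Poisson data over total exposure Σt gives posterior Gamma(α+Σx, β+Σt) = Gamma(264, 53).
Posterior mean = 264/53 = 264/53; prior mean = 35/10 = 7/2. Difference = 264/53 − 7/2 = 157/106.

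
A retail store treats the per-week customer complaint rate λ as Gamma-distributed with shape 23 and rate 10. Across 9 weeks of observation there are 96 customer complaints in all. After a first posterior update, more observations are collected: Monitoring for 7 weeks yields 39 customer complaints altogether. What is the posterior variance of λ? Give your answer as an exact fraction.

79/338

Total count 96 over total exposure 9 weeks.
After the first batch: Gamma(23 + 96, 10 + 9) = Gamma(119, 19).
Total count 39 over total exposure 7 weeks.
After the second batch: Gamma(119 + 39, 19 + 7) = Gamma(158, 26).
Posterior variance = α'/β'² = 158/676 = 79/338.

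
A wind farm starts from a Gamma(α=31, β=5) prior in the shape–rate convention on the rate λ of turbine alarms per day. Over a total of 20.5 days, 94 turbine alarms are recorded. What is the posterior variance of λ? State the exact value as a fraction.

500/2601

Total count 94 over total exposure 20.5 days.
Conjugate update: add total count to the shape and total exposure to the rate, giving Gamma(125, 51/2).
Posterior variance = α'/β'² = 125/(2601/4) = 500/2601.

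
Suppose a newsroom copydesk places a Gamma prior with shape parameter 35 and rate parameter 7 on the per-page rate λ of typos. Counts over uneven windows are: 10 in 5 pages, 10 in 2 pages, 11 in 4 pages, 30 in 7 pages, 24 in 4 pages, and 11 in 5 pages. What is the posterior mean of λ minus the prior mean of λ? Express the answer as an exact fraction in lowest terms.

Total count: 10 + 10 + 11 + 30 + 24 + 11 = 96.
Total exposure: 5 + 2 + 4 + 7 + 4 + 5 = 27 pages.
By Gamma–Poisson conjugacy, the posterior is Gamma(α + Σx, β + Σt) = Gamma(35 + 96, 7 + 27) = Gamma(131, 34).
Posterior mean = 131/34 = 131/34; prior mean = 35/7 = 5. Difference = 131/34 − 5 = -39/34.

-39/34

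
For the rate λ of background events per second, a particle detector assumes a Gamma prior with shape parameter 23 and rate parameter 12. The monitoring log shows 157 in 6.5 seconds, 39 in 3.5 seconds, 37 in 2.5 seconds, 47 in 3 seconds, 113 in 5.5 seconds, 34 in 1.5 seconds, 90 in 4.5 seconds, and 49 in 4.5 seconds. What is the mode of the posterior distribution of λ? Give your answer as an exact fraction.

392/29

Total count: 157 + 39 + 37 + 47 + 113 + 34 + 90 + 49 = 566.
Total exposure: 6.5 + 3.5 + 2.5 + 3 + 5.5 + 1.5 + 4.5 + 4.5 = 31.5 seconds.
Conjugate update: add total count to the shape and total exposure to the rate, giving Gamma(589, 87/2).
Posterior mode = (α'−1)/β' = 588/(87/2) = 392/29.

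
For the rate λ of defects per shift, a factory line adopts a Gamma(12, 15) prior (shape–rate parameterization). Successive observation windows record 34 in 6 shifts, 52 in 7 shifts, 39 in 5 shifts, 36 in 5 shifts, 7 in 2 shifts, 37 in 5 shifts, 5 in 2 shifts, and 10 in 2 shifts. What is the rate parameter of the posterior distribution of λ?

Total count: 34 + 52 + 39 + 36 + 7 + 37 + 5 + 10 = 220.
Total exposure: 6 + 7 + 5 + 5 + 2 + 5 + 2 + 2 = 34 shifts.
The Gamma prior is conjugate for the Poisson rate, so λ | data ~ Gamma(12+220, 15+34) = Gamma(232, 49).

49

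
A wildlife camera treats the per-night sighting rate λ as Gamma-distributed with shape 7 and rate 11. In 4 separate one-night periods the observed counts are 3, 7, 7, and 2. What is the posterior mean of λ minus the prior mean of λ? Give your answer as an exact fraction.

181/165

Total count: 3 + 7 + 7 + 2 = 19.
Total exposure: 4 nights.
Posterior: α' = 7 + 19 = 26, β' = 11 + 4 = 15.
Posterior mean = 26/15 = 26/15; prior mean = 7/11 = 7/11. Difference = 26/15 − 7/11 = 181/165.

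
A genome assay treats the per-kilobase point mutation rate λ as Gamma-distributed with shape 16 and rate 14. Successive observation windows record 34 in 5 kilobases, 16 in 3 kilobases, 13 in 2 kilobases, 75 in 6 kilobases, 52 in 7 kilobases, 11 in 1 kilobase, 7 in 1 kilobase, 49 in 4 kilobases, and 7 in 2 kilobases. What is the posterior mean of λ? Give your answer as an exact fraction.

Total count: 34 + 16 + 13 + 75 + 52 + 11 + 7 + 49 + 7 = 264.
Total exposure: 5 + 3 + 2 + 6 + 7 + 1 + 1 + 4 + 2 = 31 kilobases.
Conjugate update: add total count to the shape and total exposure to the rate, giving Gamma(280, 45).
Posterior mean = α'/β' = 280/45 = 56/9.

56/9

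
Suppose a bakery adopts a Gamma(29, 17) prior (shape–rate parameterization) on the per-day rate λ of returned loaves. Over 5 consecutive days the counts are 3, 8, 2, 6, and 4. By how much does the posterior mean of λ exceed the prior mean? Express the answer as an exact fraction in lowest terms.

123/187

Total count: 3 + 8 + 2 + 6 + 4 = 23.
Total exposure: 5 days.
Gamma(α, β) with Poisson data over total exposure Σt gives posterior Gamma(α+Σx, β+Σt) = Gamma(52, 22).
Posterior mean = 52/22 = 26/11; prior mean = 29/17 = 29/17. Difference = 26/11 − 29/17 = 123/187.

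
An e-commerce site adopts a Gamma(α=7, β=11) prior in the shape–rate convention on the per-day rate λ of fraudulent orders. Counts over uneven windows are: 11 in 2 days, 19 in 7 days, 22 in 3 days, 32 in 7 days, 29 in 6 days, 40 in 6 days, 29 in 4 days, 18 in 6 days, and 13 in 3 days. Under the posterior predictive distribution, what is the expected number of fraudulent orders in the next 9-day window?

36

Total count: 11 + 19 + 22 + 32 + 29 + 40 + 29 + 18 + 13 = 213.
Total exposure: 2 + 7 + 3 + 7 + 6 + 6 + 4 + 6 + 3 = 44 days.
The Gamma prior is conjugate for the Poisson rate, so λ | data ~ Gamma(7+213, 11+44) = Gamma(220, 55).
Predictive mean over a 9-day window = T·E[λ|data] = 9·220/55 = 36.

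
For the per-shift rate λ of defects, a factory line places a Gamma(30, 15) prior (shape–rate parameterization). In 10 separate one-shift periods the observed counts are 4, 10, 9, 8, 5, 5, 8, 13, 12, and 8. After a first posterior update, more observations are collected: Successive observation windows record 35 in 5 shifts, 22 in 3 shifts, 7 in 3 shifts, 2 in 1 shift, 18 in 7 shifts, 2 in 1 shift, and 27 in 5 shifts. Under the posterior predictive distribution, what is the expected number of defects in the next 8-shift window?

Total count: 4 + 10 + 9 + 8 + 5 + 5 + 8 + 13 + 12 + 8 = 82.
Total exposure: 10 shifts.
After the first batch: Gamma(30 + 82, 15 + 10) = Gamma(112, 25).
Total count: 35 + 22 + 7 + 2 + 18 + 2 + 27 = 113.
Total exposure: 5 + 3 + 3 + 1 + 7 + 1 + 5 = 25 shifts.
After the second batch: Gamma(112 + 113, 25 + 25) = Gamma(225, 50).
Predictive mean over an 8-shift window = T·E[λ|data] = 8·225/50 = 36.

36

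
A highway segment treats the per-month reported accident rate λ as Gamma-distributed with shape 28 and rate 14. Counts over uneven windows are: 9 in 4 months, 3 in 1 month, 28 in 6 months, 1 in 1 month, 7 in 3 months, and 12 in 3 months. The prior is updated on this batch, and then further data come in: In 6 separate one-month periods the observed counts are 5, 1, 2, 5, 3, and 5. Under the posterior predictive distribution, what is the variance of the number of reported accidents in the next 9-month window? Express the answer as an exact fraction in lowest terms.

46107/1444

Total count: 9 + 3 + 28 + 1 + 7 + 12 = 60.
Total exposure: 4 + 1 + 6 + 1 + 3 + 3 = 18 months.
After the first batch: Gamma(28 + 60, 14 + 18) = Gamma(88, 32).
Total count: 5 + 1 + 2 + 5 + 3 + 5 = 21.
Total exposure: 6 months.
After the second batch: Gamma(88 + 21, 32 + 6) = Gamma(109, 38).
The posterior predictive for a window of length T is Negative Binomial with variance T·α'·(β'+T)/β'² = 9·109·47/1444 = 46107/1444.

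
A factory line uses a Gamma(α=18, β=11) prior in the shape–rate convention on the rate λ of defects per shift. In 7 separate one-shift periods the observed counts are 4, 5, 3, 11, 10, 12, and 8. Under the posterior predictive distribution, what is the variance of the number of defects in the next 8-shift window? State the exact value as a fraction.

Total count: 4 + 5 + 3 + 11 + 10 + 12 + 8 = 53.
Total exposure: 7 shifts.
Conjugate update: add total count to the shape and total exposure to the rate, giving Gamma(71, 18).
The posterior predictive for a window of length T is Negative Binomial with variance T·α'·(β'+T)/β'² = 8·71·26/324 = 3692/81.

3692/81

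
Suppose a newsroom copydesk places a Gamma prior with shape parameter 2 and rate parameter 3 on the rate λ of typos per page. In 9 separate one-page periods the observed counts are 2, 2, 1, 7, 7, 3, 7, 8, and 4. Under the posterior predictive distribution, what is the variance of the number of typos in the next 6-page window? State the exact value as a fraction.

Total count: 2 + 2 + 1 + 7 + 7 + 3 + 7 + 8 + 4 = 41.
Total exposure: 9 pages.
By Gamma–Poisson conjugacy, the posterior is Gamma(α + Σx, β + Σt) = Gamma(2 + 41, 3 + 9) = Gamma(43, 12).
The posterior predictive for a window of length T is Negative Binomial with variance T·α'·(β'+T)/β'² = 6·43·18/144 = 129/4.

129/4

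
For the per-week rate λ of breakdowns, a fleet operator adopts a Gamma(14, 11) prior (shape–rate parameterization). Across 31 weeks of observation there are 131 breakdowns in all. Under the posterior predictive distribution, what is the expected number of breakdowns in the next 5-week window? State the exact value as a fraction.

Total count 131 over total exposure 31 weeks.
The Gamma prior is conjugate for the Poisson rate, so λ | data ~ Gamma(14+131, 11+31) = Gamma(145, 42).
Predictive mean over a 5-week window = T·E[λ|data] = 5·145/42 = 725/42.

725/42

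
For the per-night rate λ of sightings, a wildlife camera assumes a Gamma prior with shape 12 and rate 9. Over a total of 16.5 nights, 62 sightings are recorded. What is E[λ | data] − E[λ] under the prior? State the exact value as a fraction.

Total count 62 over total exposure 16.5 nights.
Conjugate update: add total count to the shape and total exposure to the rate, giving Gamma(74, 51/2).
Posterior mean = 74/(51/2) = 148/51; prior mean = 12/9 = 4/3. Difference = 148/51 − 4/3 = 80/51.

80/51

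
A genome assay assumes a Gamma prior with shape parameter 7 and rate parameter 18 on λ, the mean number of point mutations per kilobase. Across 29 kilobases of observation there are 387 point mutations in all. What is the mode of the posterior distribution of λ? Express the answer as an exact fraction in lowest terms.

393/47

Total count 387 over total exposure 29 kilobases.
Posterior: α' = 7 + 387 = 394, β' = 18 + 29 = 47.
Posterior mode = (α'−1)/β' = 393/47.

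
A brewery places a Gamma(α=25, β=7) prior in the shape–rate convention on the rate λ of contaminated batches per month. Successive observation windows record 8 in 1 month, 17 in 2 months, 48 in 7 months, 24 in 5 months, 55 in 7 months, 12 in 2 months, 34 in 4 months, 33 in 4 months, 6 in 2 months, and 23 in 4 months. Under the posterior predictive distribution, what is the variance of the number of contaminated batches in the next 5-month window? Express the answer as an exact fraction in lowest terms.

Total count: 8 + 17 + 48 + 24 + 55 + 12 + 34 + 33 + 6 + 23 = 260.
Total exposure: 1 + 2 + 7 + 5 + 7 + 2 + 4 + 4 + 2 + 4 = 38 months.
Conjugate update: add total count to the shape and total exposure to the rate, giving Gamma(285, 45).
The posterior predictive for a window of length T is Negative Binomial with variance T·α'·(β'+T)/β'² = 5·285·50/2025 = 950/27.

950/27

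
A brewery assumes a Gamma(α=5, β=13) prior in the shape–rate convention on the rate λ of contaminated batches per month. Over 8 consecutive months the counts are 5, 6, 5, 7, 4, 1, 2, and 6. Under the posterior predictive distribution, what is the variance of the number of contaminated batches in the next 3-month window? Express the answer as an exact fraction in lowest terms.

328/49

Total count: 5 + 6 + 5 + 7 + 4 + 1 + 2 + 6 = 36.
Total exposure: 8 months.
Posterior: α' = 5 + 36 = 41, β' = 13 + 8 = 21.
The posterior predictive for a window of length T is Negative Binomial with variance T·α'·(β'+T)/β'² = 3·41·24/441 = 328/49.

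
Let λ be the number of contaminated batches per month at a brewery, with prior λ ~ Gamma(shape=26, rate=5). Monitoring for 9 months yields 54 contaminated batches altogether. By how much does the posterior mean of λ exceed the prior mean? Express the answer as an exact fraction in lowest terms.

Total count 54 over total exposure 9 months.
By Gamma–Poisson conjugacy, the posterior is Gamma(α + Σx, β + Σt) = Gamma(26 + 54, 5 + 9) = Gamma(80, 14).
Posterior mean = 80/14 = 40/7; prior mean = 26/5 = 26/5. Difference = 40/7 − 26/5 = 18/35.

18/35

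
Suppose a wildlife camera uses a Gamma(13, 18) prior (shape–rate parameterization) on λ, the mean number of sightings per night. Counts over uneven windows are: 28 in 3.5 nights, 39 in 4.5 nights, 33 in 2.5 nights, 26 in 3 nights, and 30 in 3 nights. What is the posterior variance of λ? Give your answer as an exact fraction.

676/4761

Total count: 28 + 39 + 33 + 26 + 30 = 156.
Total exposure: 3.5 + 4.5 + 2.5 + 3 + 3 = 16.5 nights.
The Gamma prior is conjugate for the Poisson rate, so λ | data ~ Gamma(13+156, 18+16.5) = Gamma(169, 69/2).
Posterior variance = α'/β'² = 169/(4761/4) = 676/4761.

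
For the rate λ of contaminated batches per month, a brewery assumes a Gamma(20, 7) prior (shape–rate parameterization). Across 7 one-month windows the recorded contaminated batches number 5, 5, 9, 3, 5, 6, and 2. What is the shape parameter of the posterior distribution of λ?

55

Total count: 5 + 5 + 9 + 3 + 5 + 6 + 2 = 35.
Total exposure: 7 months.
The Gamma prior is conjugate for the Poisson rate, so λ | data ~ Gamma(20+35, 7+7) = Gamma(55, 14).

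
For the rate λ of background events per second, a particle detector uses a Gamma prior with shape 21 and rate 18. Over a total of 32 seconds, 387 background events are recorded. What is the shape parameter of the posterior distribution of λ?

Total count 387 over total exposure 32 seconds.
Conjugate update: add total count to the shape and total exposure to the rate, giving Gamma(408, 50).

408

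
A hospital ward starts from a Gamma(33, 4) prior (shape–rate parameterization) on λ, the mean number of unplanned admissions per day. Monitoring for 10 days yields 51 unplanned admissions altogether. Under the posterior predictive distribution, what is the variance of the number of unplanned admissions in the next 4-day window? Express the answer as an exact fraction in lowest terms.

Total count 51 over total exposure 10 days.
The Gamma prior is conjugate for the Poisson rate, so λ | data ~ Gamma(33+51, 4+10) = Gamma(84, 14).
The posterior predictive for a window of length T is Negative Binomial with variance T·α'·(β'+T)/β'² = 4·84·18/196 = 216/7.

216/7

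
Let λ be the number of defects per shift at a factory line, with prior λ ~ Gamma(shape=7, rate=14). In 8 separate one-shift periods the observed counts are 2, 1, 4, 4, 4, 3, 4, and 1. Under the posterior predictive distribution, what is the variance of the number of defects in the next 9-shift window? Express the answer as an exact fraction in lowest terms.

4185/242

Total count: 2 + 1 + 4 + 4 + 4 + 3 + 4 + 1 = 23.
Total exposure: 8 shifts.
Conjugate update: add total count to the shape and total exposure to the rate, giving Gamma(30, 22).
The posterior predictive for a window of length T is Negative Binomial with variance T·α'·(β'+T)/β'² = 9·30·31/484 = 4185/242.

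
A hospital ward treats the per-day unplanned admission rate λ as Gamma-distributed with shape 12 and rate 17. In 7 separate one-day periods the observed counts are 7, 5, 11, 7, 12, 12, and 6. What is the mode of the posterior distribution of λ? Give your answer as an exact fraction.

71/24

Total count: 7 + 5 + 11 + 7 + 12 + 12 + 6 = 60.
Total exposure: 7 days.
The Gamma prior is conjugate for the Poisson rate, so λ | data ~ Gamma(12+60, 17+7) = Gamma(72, 24).
Posterior mode = (α'−1)/β' = 71/24.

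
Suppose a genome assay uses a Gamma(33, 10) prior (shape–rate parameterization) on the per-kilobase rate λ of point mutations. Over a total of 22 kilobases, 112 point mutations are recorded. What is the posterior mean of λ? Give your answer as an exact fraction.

Total count 112 over total exposure 22 kilobases.
Gamma(α, β) with Poisson data over total exposure Σt gives posterior Gamma(α+Σx, β+Σt) = Gamma(145, 32).
Posterior mean = α'/β' = 145/32.

145/32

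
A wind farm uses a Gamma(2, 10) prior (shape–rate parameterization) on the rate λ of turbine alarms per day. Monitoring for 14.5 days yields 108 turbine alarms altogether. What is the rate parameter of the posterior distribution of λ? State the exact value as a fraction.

Total count 108 over total exposure 14.5 days.
Posterior: α' = 2 + 108 = 110, β' = 10 + 14.5 = 49/2.

49/2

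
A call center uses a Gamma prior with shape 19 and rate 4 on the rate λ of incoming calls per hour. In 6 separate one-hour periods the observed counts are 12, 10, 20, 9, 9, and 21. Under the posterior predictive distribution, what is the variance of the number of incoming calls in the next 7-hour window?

Total count: 12 + 10 + 20 + 9 + 9 + 21 = 81.
Total exposure: 6 hours.
The Gamma prior is conjugate for the Poisson rate, so λ | data ~ Gamma(19+81, 4+6) = Gamma(100, 10).
The posterior predictive for a window of length T is Negative Binomial with variance T·α'·(β'+T)/β'² = 7·100·17/100 = 119.

119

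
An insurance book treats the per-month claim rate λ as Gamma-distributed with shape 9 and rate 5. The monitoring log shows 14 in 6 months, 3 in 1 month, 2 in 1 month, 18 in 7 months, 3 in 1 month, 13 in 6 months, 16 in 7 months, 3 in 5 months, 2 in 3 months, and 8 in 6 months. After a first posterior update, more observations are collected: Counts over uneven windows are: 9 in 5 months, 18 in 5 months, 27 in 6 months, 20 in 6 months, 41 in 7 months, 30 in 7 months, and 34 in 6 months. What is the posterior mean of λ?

3

Total count: 14 + 3 + 2 + 18 + 3 + 13 + 16 + 3 + 2 + 8 = 82.
Total exposure: 6 + 1 + 1 + 7 + 1 + 6 + 7 + 5 + 3 + 6 = 43 months.
After the first batch: Gamma(9 + 82, 5 + 43) = Gamma(91, 48).
Total count: 9 + 18 + 27 + 20 + 41 + 30 + 34 = 179.
Total exposure: 5 + 5 + 6 + 6 + 7 + 7 + 6 = 42 months.
After the second batch: Gamma(91 + 179, 48 + 42) = Gamma(270, 90).
Posterior mean = α'/β' = 270/90 = 3.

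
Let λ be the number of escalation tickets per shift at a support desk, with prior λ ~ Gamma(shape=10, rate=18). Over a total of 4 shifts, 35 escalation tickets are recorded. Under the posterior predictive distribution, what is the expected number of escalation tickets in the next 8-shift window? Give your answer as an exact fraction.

180/11

Total count 35 over total exposure 4 shifts.
Posterior: α' = 10 + 35 = 45, β' = 18 + 4 = 22.
Predictive mean over an 8-shift window = T·E[λ|data] = 8·45/22 = 180/11.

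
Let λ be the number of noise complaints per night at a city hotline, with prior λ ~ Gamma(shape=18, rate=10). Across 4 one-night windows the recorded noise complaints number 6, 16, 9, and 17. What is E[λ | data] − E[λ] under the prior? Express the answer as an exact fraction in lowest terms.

Total count: 6 + 16 + 9 + 17 = 48.
Total exposure: 4 nights.
Posterior: α' = 18 + 48 = 66, β' = 10 + 4 = 14.
Posterior mean = 66/14 = 33/7; prior mean = 18/10 = 9/5. Difference = 33/7 − 9/5 = 102/35.

102/35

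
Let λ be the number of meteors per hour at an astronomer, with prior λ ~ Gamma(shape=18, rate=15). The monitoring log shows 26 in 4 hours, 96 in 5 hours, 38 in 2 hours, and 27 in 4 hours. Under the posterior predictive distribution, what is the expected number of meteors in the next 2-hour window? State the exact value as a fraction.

Total count: 26 + 96 + 38 + 27 = 187.
Total exposure: 4 + 5 + 2 + 4 = 15 hours.
By Gamma–Poisson conjugacy, the posterior is Gamma(α + Σx, β + Σt) = Gamma(18 + 187, 15 + 15) = Gamma(205, 30).
Predictive mean over a 2-hour window = T·E[λ|data] = 2·205/30 = 41/3.

41/3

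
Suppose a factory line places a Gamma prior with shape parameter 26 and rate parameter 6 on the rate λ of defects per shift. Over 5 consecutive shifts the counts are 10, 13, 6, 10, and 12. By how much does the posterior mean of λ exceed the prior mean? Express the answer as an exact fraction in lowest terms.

Total count: 10 + 13 + 6 + 10 + 12 = 51.
Total exposure: 5 shifts.
By Gamma–Poisson conjugacy, the posterior is Gamma(α + Σx, β + Σt) = Gamma(26 + 51, 6 + 5) = Gamma(77, 11).
Posterior mean = 77/11 = 7; prior mean = 26/6 = 13/3. Difference = 7 − 13/3 = 8/3.

8/3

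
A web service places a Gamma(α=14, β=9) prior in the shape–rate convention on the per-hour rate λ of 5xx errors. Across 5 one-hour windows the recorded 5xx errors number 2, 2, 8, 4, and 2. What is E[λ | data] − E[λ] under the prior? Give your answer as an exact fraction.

Total count: 2 + 2 + 8 + 4 + 2 = 18.
Total exposure: 5 hours.
By Gamma–Poisson conjugacy, the posterior is Gamma(α + Σx, β + Σt) = Gamma(14 + 18, 9 + 5) = Gamma(32, 14).
Posterior mean = 32/14 = 16/7; prior mean = 14/9 = 14/9. Difference = 16/7 − 14/9 = 46/63.

46/63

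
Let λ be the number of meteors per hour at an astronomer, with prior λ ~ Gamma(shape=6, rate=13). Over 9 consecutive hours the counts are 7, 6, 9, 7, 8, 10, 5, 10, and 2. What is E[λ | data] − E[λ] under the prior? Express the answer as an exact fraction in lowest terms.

Total count: 7 + 6 + 9 + 7 + 8 + 10 + 5 + 10 + 2 = 64.
Total exposure: 9 hours.
By Gamma–Poisson conjugacy, the posterior is Gamma(α + Σx, β + Σt) = Gamma(6 + 64, 13 + 9) = Gamma(70, 22).
Posterior mean = 70/22 = 35/11; prior mean = 6/13 = 6/13. Difference = 35/11 − 6/13 = 389/143.

389/143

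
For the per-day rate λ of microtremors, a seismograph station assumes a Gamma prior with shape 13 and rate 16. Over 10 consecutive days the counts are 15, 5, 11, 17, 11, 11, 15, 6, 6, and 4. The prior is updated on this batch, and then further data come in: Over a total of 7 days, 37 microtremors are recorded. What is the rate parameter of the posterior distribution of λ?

Total count: 15 + 5 + 11 + 17 + 11 + 11 + 15 + 6 + 6 + 4 = 101.
Total exposure: 10 days.
After the first batch: Gamma(13 + 101, 16 + 10) = Gamma(114, 26).
Total count 37 over total exposure 7 days.
After the second batch: Gamma(114 + 37, 26 + 7) = Gamma(151, 33).

33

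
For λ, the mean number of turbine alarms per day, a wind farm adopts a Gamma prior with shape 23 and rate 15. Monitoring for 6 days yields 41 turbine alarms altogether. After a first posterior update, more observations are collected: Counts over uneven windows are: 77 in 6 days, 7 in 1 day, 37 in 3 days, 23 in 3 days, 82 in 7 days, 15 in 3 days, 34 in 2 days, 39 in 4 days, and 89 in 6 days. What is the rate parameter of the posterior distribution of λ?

Total count 41 over total exposure 6 days.
After the first batch: Gamma(23 + 41, 15 + 6) = Gamma(64, 21).
Total count: 77 + 7 + 37 + 23 + 82 + 15 + 34 + 39 + 89 = 403.
Total exposure: 6 + 1 + 3 + 3 + 7 + 3 + 2 + 4 + 6 = 35 days.
After the second batch: Gamma(64 + 403, 21 + 35) = Gamma(467, 56).

56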